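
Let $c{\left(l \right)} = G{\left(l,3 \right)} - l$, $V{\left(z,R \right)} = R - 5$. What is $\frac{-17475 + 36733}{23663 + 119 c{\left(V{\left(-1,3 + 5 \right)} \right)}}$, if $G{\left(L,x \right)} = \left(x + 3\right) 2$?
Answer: $\frac{9629}{12367} \approx 0.7786$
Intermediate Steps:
$G{\left(L,x \right)} = 6 + 2 x$ ($G{\left(L,x \right)} = \left(3 + x\right) 2 = 6 + 2 x$)
$V{\left(z,R \right)} = -5 + R$
$c{\left(l \right)} = 12 - l$ ($c{\left(l \right)} = \left(6 + 2 \cdot 3\right) - l = \left(6 + 6\right) - l = 12 - l$)
$\frac{-17475 + 36733}{23663 + 119 c{\left(V{\left(-1,3 + 5 \right)} \right)}} = \frac{-17475 + 36733}{23663 + 119 \left(12 - \left(-5 + \left(3 + 5\right)\right)\right)} = \frac{19258}{23663 + 119 \left(12 - \left(-5 + 8\right)\right)} = \frac{19258}{23663 + 119 \left(12 - 3\right)} = \frac{19258}{23663 + 119 \cdot 9} = \frac{19258}{23663 + 1071} = \frac{19258}{24734} = 19258 \cdot \frac{1}{24734} = \frac{9629}{12367}$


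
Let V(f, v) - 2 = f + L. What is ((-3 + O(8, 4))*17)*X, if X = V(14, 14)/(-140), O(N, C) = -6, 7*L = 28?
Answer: 153/7 ≈ 21.857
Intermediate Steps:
L = 4 (L = (1/7)*28 = 4)
V(f, v) = 6 + f (V(f, v) = 2 + (f + 4) = 2 + (4 + f) = 6 + f)
X = -1/7 (X = (6 + 14)/(-140) = 20*(-1/140) = -1/7 ≈ -0.14286)
((-3 + O(8, 4))*17)*X = ((-3 - 6)*17)*(-1/7) = -9*17*(-1/7) = -153*(-1/7) = 153/7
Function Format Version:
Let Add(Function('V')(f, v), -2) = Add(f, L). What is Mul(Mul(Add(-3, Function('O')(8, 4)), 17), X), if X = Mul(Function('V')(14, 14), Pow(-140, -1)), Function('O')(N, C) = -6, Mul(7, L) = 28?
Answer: Rational(153, 7) ≈ 21.857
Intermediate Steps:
L = 4 (L = Mul(Rational(1, 7), 28) = 4)
Function('V')(f, v) = Add(6, f) (Function('V')(f, v) = Add(2, Add(f, 4)) = Add(2, Add(4, f)) = Add(6, f))
X = Rational(-1, 7) (X = Mul(Add(6, 14), Pow(-140, -1)) = Mul(20, Rational(-1, 140)) = Rational(-1, 7) ≈ -0.14286)
Mul(Mul(Add(-3, Function('O')(8, 4)), 17), X) = Mul(Mul(Add(-3, -6), 17), Rational(-1, 7)) = Mul(Mul(-9, 17), Rational(-1, 7)) = Mul(-153, Rational(-1, 7)) = Rational(153, 7)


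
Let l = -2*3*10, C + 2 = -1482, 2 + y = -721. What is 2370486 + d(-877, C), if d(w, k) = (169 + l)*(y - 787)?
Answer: 2205896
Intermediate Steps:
y = -723 (y = -2 - 721 = -723)
C = -1484 (C = -2 - 1482 = -1484)
l = -60 (l = -6*10 = -60)
d(w, k) = -164590 (d(w, k) = (169 - 60)*(-723 - 787) = 109*(-1510) = -164590)
2370486 + d(-877, C) = 2370486 - 164590 = 2205896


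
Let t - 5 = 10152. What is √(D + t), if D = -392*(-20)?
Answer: √17997 ≈ 134.15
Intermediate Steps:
t = 10157 (t = 5 + 10152 = 10157)
D = 7840
√(D + t) = √(7840 + 10157) = √17997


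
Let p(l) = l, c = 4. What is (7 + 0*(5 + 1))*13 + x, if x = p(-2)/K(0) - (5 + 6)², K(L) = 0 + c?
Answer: -61/2 ≈ -30.500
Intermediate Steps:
K(L) = 4 (K(L) = 0 + 4 = 4)
x = -243/2 (x = -2/4 - (5 + 6)² = -2*¼ - 1*11² = -½ - 1*121 = -½ - 121 = -243/2 ≈ -121.50)
(7 + 0*(5 + 1))*13 + x = (7 + 0*(5 + 1))*13 - 243/2 = (7 + 0*6)*13 - 243/2 = (7 + 0)*13 - 243/2 = 7*13 - 243/2 = 91 - 243/2 = -61/2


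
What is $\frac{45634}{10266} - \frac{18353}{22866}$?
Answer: $\frac{142509191}{39123726} \approx 3.6425$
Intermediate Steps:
$\frac{45634}{10266} - \frac{18353}{22866} = 45634 \cdot \frac{1}{10266} - \frac{18353}{22866} = \frac{22817}{5133} - \frac{18353}{22866} = \frac{142509191}{39123726}$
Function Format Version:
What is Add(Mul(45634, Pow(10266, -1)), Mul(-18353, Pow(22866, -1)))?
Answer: Rational(142509191, 39123726) ≈ 3.6425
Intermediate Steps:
Add(Mul(45634, Pow(10266, -1)), Mul(-18353, Pow(22866, -1))) = Add(Mul(45634, Rational(1, 10266)), Mul(-18353, Rational(1, 22866))) = Add(Rational(22817, 5133), Rational(-18353, 22866)) = Rational(142509191, 39123726)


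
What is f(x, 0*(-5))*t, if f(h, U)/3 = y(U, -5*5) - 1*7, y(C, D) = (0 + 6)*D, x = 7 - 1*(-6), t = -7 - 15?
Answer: 10362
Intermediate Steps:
t = -22
x = 13 (x = 7 + 6 = 13)
y(C, D) = 6*D
f(h, U) = -471 (f(h, U) = 3*(6*(-5*5) - 1*7) = 3*(6*(-25) - 7) = 3*(-150 - 7) = 3*(-157) = -471)
f(x, 0*(-5))*t = -471*(-22) = 10362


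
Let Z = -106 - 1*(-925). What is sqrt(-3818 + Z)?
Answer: I*sqrt(2999) ≈ 54.763*I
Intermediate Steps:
Z = 819 (Z = -106 + 925 = 819)
sqrt(-3818 + Z) = sqrt(-3818 + 819) = sqrt(-2999) = I*sqrt(2999)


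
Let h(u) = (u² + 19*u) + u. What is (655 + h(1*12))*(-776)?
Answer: -806264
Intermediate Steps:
h(u) = u² + 20*u
(655 + h(1*12))*(-776) = (655 + (1*12)*(20 + 1*12))*(-776) = (655 + 12*(20 + 12))*(-776) = (655 + 12*32)*(-776) = (655 + 384)*(-776) = 1039*(-776) = -806264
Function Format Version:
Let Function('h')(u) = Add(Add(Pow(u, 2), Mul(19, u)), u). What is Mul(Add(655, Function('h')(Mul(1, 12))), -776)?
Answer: -806264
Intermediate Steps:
Function('h')(u) = Add(Pow(u, 2), Mul(20, u))
Mul(Add(655, Function('h')(Mul(1, 12))), -776) = Mul(Add(655, Mul(Mul(1, 12), Add(20, Mul(1, 12)))), -776) = Mul(Add(655, Mul(12, Add(20, 12))), -776) = Mul(Add(655, Mul(12, 32)), -776) = Mul(Add(655, 384), -776) = Mul(1039, -776) = -806264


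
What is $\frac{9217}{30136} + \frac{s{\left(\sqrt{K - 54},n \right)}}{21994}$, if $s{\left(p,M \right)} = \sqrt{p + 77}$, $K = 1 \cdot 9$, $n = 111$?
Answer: $\frac{9217}{30136} + \frac{\sqrt{77 + 3 i \sqrt{5}}}{21994} \approx 0.30625 + 1.7363 \cdot 10^{-5} i$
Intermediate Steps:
$K = 9$
$s{\left(p,M \right)} = \sqrt{77 + p}$
$\frac{9217}{30136} + \frac{s{\left(\sqrt{K - 54},n \right)}}{21994} = \frac{9217}{30136} + \frac{\sqrt{77 + \sqrt{9 - 54}}}{21994} = 9217 \cdot \frac{1}{30136} + \sqrt{77 + \sqrt{-45}} \cdot \frac{1}{21994} = \frac{9217}{30136} + \sqrt{77 + 3 i \sqrt{5}} \cdot \frac{1}{21994} = \frac{9217}{30136} + \frac{\sqrt{77 + 3 i \sqrt{5}}}{21994}$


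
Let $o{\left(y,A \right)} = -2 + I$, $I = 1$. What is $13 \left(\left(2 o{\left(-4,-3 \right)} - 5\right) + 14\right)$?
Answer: $91$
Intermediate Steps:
$o{\left(y,A \right)} = -1$ ($o{\left(y,A \right)} = -2 + 1 = -1$)
$13 \left(\left(2 o{\left(-4,-3 \right)} - 5\right) + 14\right) = 13 \left(\left(2 \left(-1\right) - 5\right) + 14\right) = 13 \left(\left(-2 - 5\right) + 14\right) = 13 \left(-7 + 14\right) = 13 \cdot 7 = 91$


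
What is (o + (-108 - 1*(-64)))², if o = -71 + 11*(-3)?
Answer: 21904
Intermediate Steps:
o = -104 (o = -71 - 33 = -104)
(o + (-108 - 1*(-64)))² = (-104 + (-108 - 1*(-64)))² = (-104 + (-108 + 64))² = (-104 - 44)² = (-148)² = 21904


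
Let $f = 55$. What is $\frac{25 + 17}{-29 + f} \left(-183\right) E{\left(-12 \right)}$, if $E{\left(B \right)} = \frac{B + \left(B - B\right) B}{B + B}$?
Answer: $- \frac{3843}{26} \approx -147.81$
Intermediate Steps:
$E{\left(B \right)} = \frac{1}{2}$ ($E{\left(B \right)} = \frac{B + 0 B}{2 B} = \left(B + 0\right) \frac{1}{2 B} = B \frac{1}{2 B} = \frac{1}{2}$)
$\frac{25 + 17}{-29 + f} \left(-183\right) E{\left(-12 \right)} = \frac{25 + 17}{-29 + 55} \left(-183\right) \frac{1}{2} = \frac{42}{26} \left(-183\right) \frac{1}{2} = 42 \cdot \frac{1}{26} \left(-183\right) \frac{1}{2} = \frac{21}{13} \left(-183\right) \frac{1}{2} = \left(- \frac{3843}{13}\right) \frac{1}{2} = - \frac{3843}{26}$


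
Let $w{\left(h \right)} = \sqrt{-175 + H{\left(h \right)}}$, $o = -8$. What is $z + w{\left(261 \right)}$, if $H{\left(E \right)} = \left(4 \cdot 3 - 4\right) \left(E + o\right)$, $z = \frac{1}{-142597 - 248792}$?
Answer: $\frac{16829726}{391389} \approx 43.0$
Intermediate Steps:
$z = - \frac{1}{391389}$ ($z = \frac{1}{-391389} = - \frac{1}{391389} \approx -2.555 \cdot 10^{-6}$)
$H{\left(E \right)} = -64 + 8 E$ ($H{\left(E \right)} = \left(4 \cdot 3 - 4\right) \left(E - 8\right) = \left(12 - 4\right) \left(-8 + E\right) = 8 \left(-8 + E\right) = -64 + 8 E$)
$w{\left(h \right)} = \sqrt{-239 + 8 h}$ ($w{\left(h \right)} = \sqrt{-175 + \left(-64 + 8 h\right)} = \sqrt{-239 + 8 h}$)
$z + w{\left(261 \right)} = - \frac{1}{391389} + \sqrt{-239 + 8 \cdot 261} = - \frac{1}{391389} + \sqrt{-239 + 2088} = - \frac{1}{391389} + \sqrt{1849} = - \frac{1}{391389} + 43 = \frac{16829726}{391389}$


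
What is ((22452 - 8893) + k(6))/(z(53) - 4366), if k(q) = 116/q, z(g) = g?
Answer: -40735/12939 ≈ -3.1482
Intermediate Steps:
((22452 - 8893) + k(6))/(z(53) - 4366) = ((22452 - 8893) + 116/6)/(53 - 4366) = (13559 + 116*(⅙))/(-4313) = (13559 + 58/3)*(-1/4313) = (40735/3)*(-1/4313) = -40735/12939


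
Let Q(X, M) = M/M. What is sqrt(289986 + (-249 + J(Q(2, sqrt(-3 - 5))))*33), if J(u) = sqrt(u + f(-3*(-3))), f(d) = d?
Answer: sqrt(281769 + 33*sqrt(10)) ≈ 530.92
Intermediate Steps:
Q(X, M) = 1
J(u) = sqrt(9 + u) (J(u) = sqrt(u - 3*(-3)) = sqrt(u + 9) = sqrt(9 + u))
sqrt(289986 + (-249 + J(Q(2, sqrt(-3 - 5))))*33) = sqrt(289986 + (-249 + sqrt(9 + 1))*33) = sqrt(289986 + (-249 + sqrt(10))*33) = sqrt(289986 + (-8217 + 33*sqrt(10))) = sqrt(281769 + 33*sqrt(10))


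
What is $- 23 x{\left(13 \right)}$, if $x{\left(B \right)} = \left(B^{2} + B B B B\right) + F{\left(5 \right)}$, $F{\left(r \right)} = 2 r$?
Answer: $-661020$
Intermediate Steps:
$x{\left(B \right)} = 10 + B^{2} + B^{4}$ ($x{\left(B \right)} = \left(B^{2} + B B B B\right) + 2 \cdot 5 = \left(B^{2} + B^{2} B B\right) + 10 = \left(B^{2} + B^{3} B\right) + 10 = \left(B^{2} + B^{4}\right) + 10 = 10 + B^{2} + B^{4}$)
$- 23 x{\left(13 \right)} = - 23 \left(10 + 13^{2} + 13^{4}\right) = - 23 \left(10 + 169 + 28561\right) = \left(-23\right) 28740 = -661020$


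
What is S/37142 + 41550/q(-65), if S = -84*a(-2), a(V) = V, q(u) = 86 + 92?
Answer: 55117143/236117 ≈ 233.43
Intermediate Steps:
q(u) = 178
S = 168 (S = -84*(-2) = 168)
S/37142 + 41550/q(-65) = 168/37142 + 41550/178 = 168*(1/37142) + 41550*(1/178) = 12/2653 + 20775/89 = 55117143/236117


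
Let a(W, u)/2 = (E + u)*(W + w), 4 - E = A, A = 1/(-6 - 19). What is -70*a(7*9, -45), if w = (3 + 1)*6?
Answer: 2494464/5 ≈ 4.9889e+5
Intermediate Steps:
w = 24 (w = 4*6 = 24)
A = -1/25 (A = 1/(-25) = -1/25 ≈ -0.040000)
E = 101/25 (E = 4 - 1*(-1/25) = 4 + 1/25 = 101/25 ≈ 4.0400)
a(W, u) = 2*(24 + W)*(101/25 + u) (a(W, u) = 2*((101/25 + u)*(W + 24)) = 2*((101/25 + u)*(24 + W)) = 2*((24 + W)*(101/25 + u)) = 2*(24 + W)*(101/25 + u))
-70*a(7*9, -45) = -70*(4848/25 + 48*(-45) + 202*(7*9)/25 + 2*(7*9)*(-45)) = -70*(4848/25 - 2160 + (202/25)*63 + 2*63*(-45)) = -70*(4848/25 - 2160 + 12726/25 - 5670) = -70*(-178176/25) = 2494464/5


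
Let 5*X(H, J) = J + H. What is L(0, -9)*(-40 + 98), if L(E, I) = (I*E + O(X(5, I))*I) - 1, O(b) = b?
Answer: 1798/5 ≈ 359.60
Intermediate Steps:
X(H, J) = H/5 + J/5 (X(H, J) = (J + H)/5 = (H + J)/5 = H/5 + J/5)
L(E, I) = -1 + E*I + I*(1 + I/5) (L(E, I) = (I*E + ((⅕)*5 + I/5)*I) - 1 = (E*I + (1 + I/5)*I) - 1 = (E*I + I*(1 + I/5)) - 1 = -1 + E*I + I*(1 + I/5))
L(0, -9)*(-40 + 98) = (-1 - 9 + (⅕)*(-9)² + 0*(-9))*(-40 + 98) = (-1 - 9 + (⅕)*81 + 0)*58 = (-1 - 9 + 81/5 + 0)*58 = (31/5)*58 = 1798/5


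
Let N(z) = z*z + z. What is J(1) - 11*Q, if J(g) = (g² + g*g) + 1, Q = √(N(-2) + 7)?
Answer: -30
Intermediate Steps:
N(z) = z + z² (N(z) = z² + z = z + z²)
Q = 3 (Q = √(-2*(1 - 2) + 7) = √(-2*(-1) + 7) = √(2 + 7) = √9 = 3)
J(g) = 1 + 2*g² (J(g) = (g² + g²) + 1 = 2*g² + 1 = 1 + 2*g²)
J(1) - 11*Q = (1 + 2*1²) - 11*3 = (1 + 2*1) - 33 = (1 + 2) - 33 = 3 - 33 = -30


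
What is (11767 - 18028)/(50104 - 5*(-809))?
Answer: -6261/54149 ≈ -0.11563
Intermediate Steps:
(11767 - 18028)/(50104 - 5*(-809)) = -6261/(50104 + 4045) = -6261/54149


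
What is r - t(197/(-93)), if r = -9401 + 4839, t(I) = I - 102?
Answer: -414583/93 ≈ -4457.9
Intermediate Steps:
t(I) = -102 + I
r = -4562
r - t(197/(-93)) = -4562 - (-102 + 197/(-93)) = -4562 - (-102 + 197*(-1/93)) = -4562 - (-102 - 197/93) = -4562 - 1*(-9683/93) = -4562 + 9683/93 = -414583/93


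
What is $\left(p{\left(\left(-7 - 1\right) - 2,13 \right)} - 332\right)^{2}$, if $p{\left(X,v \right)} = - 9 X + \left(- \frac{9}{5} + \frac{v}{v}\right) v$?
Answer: $\frac{1592644}{25} \approx 63706.0$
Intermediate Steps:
$p{\left(X,v \right)} = - 9 X - \frac{4 v}{5}$ ($p{\left(X,v \right)} = - 9 X + \left(\left(-9\right) \frac{1}{5} + 1\right) v = - 9 X + \left(- \frac{9}{5} + 1\right) v = - 9 X - \frac{4 v}{5}$)
$\left(p{\left(\left(-7 - 1\right) - 2,13 \right)} - 332\right)^{2} = \left(\left(- 9 \left(\left(-7 - 1\right) - 2\right) - \frac{52}{5}\right) - 332\right)^{2} = \left(\left(- 9 \left(-8 - 2\right) - \frac{52}{5}\right) - 332\right)^{2} = \left(\left(\left(-9\right) \left(-10\right) - \frac{52}{5}\right) - 332\right)^{2} = \left(\left(90 - \frac{52}{5}\right) - 332\right)^{2} = \left(\frac{398}{5} - 332\right)^{2} = \left(- \frac{1262}{5}\right)^{2} = \frac{1592644}{25}$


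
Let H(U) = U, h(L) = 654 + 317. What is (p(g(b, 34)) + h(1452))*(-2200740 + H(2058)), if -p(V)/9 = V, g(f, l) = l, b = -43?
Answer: -1462123530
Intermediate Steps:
h(L) = 971
p(V) = -9*V
(p(g(b, 34)) + h(1452))*(-2200740 + H(2058)) = (-9*34 + 971)*(-2200740 + 2058) = (-306 + 971)*(-2198682) = 665*(-2198682) = -1462123530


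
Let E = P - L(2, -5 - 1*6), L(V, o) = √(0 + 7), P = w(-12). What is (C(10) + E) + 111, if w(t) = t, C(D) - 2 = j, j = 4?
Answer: 105 - √7 ≈ 102.35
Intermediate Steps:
C(D) = 6 (C(D) = 2 + 4 = 6)
P = -12
L(V, o) = √7
E = -12 - √7 ≈ -14.646
(C(10) + E) + 111 = (6 + (-12 - √7)) + 111 = (-6 - √7) + 111 = 105 - √7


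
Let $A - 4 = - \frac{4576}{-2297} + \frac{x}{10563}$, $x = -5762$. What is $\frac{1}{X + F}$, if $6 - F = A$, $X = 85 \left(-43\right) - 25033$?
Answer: $- \frac{24263211}{696049571720} \approx -3.4858 \cdot 10^{-5}$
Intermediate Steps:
$A = \frac{132153818}{24263211}$ ($A = 4 - \left(- \frac{4576}{2297} + \frac{5762}{10563}\right) = 4 - - \frac{35100974}{24263211} = 4 + \left(\frac{4576}{2297} - \frac{5762}{10563}\right) = 4 + \frac{35100974}{24263211} = \frac{132153818}{24263211} \approx 5.4467$)
$X = -28688$ ($X = -3655 - 25033 = -28688$)
$F = \frac{13425448}{24263211}$ ($F = 6 - \frac{132153818}{24263211} = \frac{13425448}{24263211} \approx 0.55333$)
$\frac{1}{X + F} = \frac{1}{-28688 + \frac{13425448}{24263211}} = \frac{1}{- \frac{696049571720}{24263211}} = - \frac{24263211}{696049571720}$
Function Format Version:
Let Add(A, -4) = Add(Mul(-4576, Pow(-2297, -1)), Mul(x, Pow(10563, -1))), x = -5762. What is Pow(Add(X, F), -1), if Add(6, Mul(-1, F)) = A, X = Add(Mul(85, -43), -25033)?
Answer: Rational(-24263211, 696049571720) ≈ -3.4858e-5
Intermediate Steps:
A = Rational(132153818, 24263211) (A = Add(4, Add(Mul(-4576, Pow(-2297, -1)), Mul(-5762, Pow(10563, -1)))) = Add(4, Add(Mul(-4576, Rational(-1, 2297)), Mul(-5762, Rational(1, 10563)))) = Add(4, Add(Rational(4576, 2297), Rational(-5762, 10563))) = Add(4, Rational(35100974, 24263211)) = Rational(132153818, 24263211) ≈ 5.4467)
X = -28688 (X = Add(-3655, -25033) = -28688)
F = Rational(13425448, 24263211) (F = Add(6, Mul(-1, Rational(132153818, 24263211))) = Add(6, Rational(-132153818, 24263211)) = Rational(13425448, 24263211) ≈ 0.55333)
Pow(Add(X, F), -1) = Pow(Add(-28688, Rational(13425448, 24263211)), -1) = Pow(Rational(-696049571720, 24263211), -1) = Rational(-24263211, 696049571720)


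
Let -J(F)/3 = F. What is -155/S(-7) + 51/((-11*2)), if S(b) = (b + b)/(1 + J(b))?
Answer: 37153/154 ≈ 241.25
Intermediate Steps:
J(F) = -3*F
S(b) = 2*b/(1 - 3*b) (S(b) = (b + b)/(1 - 3*b) = (2*b)/(1 - 3*b) = 2*b/(1 - 3*b))
-155/S(-7) + 51/((-11*2)) = -155/((-2*(-7)/(-1 + 3*(-7)))) + 51/((-11*2)) = -155/((-2*(-7)/(-1 - 21))) + 51/(-22) = -155/((-2*(-7)/(-22))) + 51*(-1/22) = -155/((-2*(-7)*(-1/22))) - 51/22 = -155/(-7/11) - 51/22 = -155*(-11/7) - 51/22 = 1705/7 - 51/22 = 37153/154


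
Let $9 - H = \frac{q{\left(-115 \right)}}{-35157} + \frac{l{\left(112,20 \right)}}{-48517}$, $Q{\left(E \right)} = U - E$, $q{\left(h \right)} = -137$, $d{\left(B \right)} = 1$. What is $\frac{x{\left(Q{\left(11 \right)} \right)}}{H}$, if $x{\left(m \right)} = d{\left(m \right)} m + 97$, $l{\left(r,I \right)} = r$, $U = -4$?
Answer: $\frac{9990599847}{1096335734} \approx 9.1127$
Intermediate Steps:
$Q{\left(E \right)} = -4 - E$
$H = \frac{2192671468}{243673167}$ ($H = 9 - \left(- \frac{137}{-35157} + \frac{112}{-48517}\right) = 9 - \left(\left(-137\right) \left(- \frac{1}{35157}\right) + 112 \left(- \frac{1}{48517}\right)\right) = 9 - \left(\frac{137}{35157} - \frac{16}{6931}\right) = 9 - \frac{387035}{243673167} = \frac{2192671468}{243673167} \approx 8.9984$)
$x{\left(m \right)} = 97 + m$ ($x{\left(m \right)} = 1 m + 97 = m + 97 = 97 + m$)
$\frac{x{\left(Q{\left(11 \right)} \right)}}{H} = \frac{97 - 15}{\frac{2192671468}{243673167}} = \left(97 - 15\right) \frac{243673167}{2192671468} = 82 \cdot \frac{243673167}{2192671468} = \frac{9990599847}{1096335734}$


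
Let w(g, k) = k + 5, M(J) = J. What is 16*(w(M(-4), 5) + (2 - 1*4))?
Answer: 128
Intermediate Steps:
w(g, k) = 5 + k
16*(w(M(-4), 5) + (2 - 1*4)) = 16*((5 + 5) + (2 - 1*4)) = 16*(10 + (2 - 4)) = 16*(10 - 2) = 16*8 = 128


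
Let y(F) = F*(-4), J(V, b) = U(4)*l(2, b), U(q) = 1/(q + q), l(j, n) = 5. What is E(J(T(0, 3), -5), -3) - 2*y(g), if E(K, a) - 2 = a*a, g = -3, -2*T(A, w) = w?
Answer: -13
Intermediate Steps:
T(A, w) = -w/2
U(q) = 1/(2*q)
J(V, b) = 5/8 (J(V, b) = ((½)/4)*5 = ((½)*(¼))*5 = (⅛)*5 = 5/8)
E(K, a) = 2 + a² (E(K, a) = 2 + a*a = 2 + a²)
y(F) = -4*F
E(J(T(0, 3), -5), -3) - 2*y(g) = (2 + (-3)²) - (-8)*(-3) = (2 + 9) - 2*12 = 11 - 24 = -13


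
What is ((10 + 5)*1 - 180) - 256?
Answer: -421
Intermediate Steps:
((10 + 5)*1 - 180) - 256 = (15*1 - 180) - 256 = (15 - 180) - 256 = -165 - 256 = -421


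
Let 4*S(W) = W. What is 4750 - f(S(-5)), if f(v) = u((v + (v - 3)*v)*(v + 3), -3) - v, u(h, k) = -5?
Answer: 19015/4 ≈ 4753.8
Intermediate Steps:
S(W) = W/4
f(v) = -5 - v
4750 - f(S(-5)) = 4750 - (-5 - (-5)/4) = 4750 - (-5 - 1*(-5/4)) = 4750 - (-5 + 5/4) = 4750 - 1*(-15/4) = 4750 + 15/4 = 19015/4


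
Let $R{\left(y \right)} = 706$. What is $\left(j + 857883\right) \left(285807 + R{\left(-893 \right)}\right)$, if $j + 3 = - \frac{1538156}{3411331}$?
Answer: $\frac{838483474829827612}{3411331} \approx 2.4579 \cdot 10^{11}$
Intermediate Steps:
$j = - \frac{11772149}{3411331}$ ($j = -3 - \frac{1538156}{3411331} = - \frac{11772149}{3411331} \approx -3.4509$)
$\left(j + 857883\right) \left(285807 + R{\left(-893 \right)}\right) = \left(- \frac{11772149}{3411331} + 857883\right) \left(285807 + 706\right) = \frac{2926511100124}{3411331} \cdot 286513 = \frac{838483474829827612}{3411331}$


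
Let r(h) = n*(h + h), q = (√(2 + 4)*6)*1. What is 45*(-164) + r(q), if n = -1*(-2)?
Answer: -7380 + 24*√6 ≈ -7321.2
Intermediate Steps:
n = 2
q = 6*√6 (q = (√6*6)*1 = (6*√6)*1 = 6*√6 ≈ 14.697)
r(h) = 4*h (r(h) = 2*(h + h) = 2*(2*h) = 4*h)
45*(-164) + r(q) = 45*(-164) + 4*(6*√6) = -7380 + 24*√6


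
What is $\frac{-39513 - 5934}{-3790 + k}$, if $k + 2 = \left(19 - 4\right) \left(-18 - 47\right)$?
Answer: $\frac{15149}{1589} \approx 9.5337$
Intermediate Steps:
$k = -977$ ($k = -2 + \left(19 - 4\right) \left(-18 - 47\right) = -2 + 15 \left(-18 - 47\right) = -2 + 15 \left(-65\right) = -2 - 975 = -977$)
$\frac{-39513 - 5934}{-3790 + k} = \frac{-39513 - 5934}{-3790 - 977} = - \frac{45447}{-4767} = \left(-45447\right) \left(- \frac{1}{4767}\right) = \frac{15149}{1589}$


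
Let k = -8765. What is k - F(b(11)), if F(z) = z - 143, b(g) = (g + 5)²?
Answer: -8878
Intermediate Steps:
b(g) = (5 + g)²
F(z) = -143 + z
k - F(b(11)) = -8765 - (-143 + (5 + 11)²) = -8765 - (-143 + 16²) = -8765 - (-143 + 256) = -8765 - 1*113 = -8765 - 113 = -8878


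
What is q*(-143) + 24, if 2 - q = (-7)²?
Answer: 6745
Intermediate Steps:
q = -47 (q = 2 - 1*(-7)² = 2 - 1*49 = 2 - 49 = -47)
q*(-143) + 24 = -47*(-143) + 24 = 6721 + 24 = 6745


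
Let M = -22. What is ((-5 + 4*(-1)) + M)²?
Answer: 961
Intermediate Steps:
((-5 + 4*(-1)) + M)² = ((-5 + 4*(-1)) - 22)² = ((-5 - 4) - 22)² = (-9 - 22)² = (-31)² = 961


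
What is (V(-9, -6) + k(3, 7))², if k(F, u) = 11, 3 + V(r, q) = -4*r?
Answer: 1936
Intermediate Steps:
V(r, q) = -3 - 4*r
(V(-9, -6) + k(3, 7))² = ((-3 - 4*(-9)) + 11)² = ((-3 + 36) + 11)² = (33 + 11)² = 44² = 1936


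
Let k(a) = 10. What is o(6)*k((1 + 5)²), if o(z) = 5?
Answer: 50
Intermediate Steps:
o(6)*k((1 + 5)²) = 5*10 = 50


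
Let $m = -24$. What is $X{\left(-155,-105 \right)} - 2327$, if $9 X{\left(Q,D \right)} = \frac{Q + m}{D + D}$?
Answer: $- \frac{4397851}{1890} \approx -2326.9$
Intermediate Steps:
$X{\left(Q,D \right)} = \frac{-24 + Q}{18 D}$ ($X{\left(Q,D \right)} = \frac{\left(Q - 24\right) \frac{1}{D + D}}{9} = \frac{\left(-24 + Q\right) \frac{1}{2 D}}{9} = \frac{\frac{1}{2} \frac{1}{D} \left(-24 + Q\right)}{9} = \frac{-24 + Q}{18 D}$)
$X{\left(-155,-105 \right)} - 2327 = \frac{-24 - 155}{18 \left(-105\right)} - 2327 = \frac{1}{18} \left(- \frac{1}{105}\right) \left(-179\right) - 2327 = \frac{179}{1890} - 2327 = - \frac{4397851}{1890}$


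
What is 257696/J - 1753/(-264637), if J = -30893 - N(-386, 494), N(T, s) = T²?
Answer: -67880550935/47605285293 ≈ -1.4259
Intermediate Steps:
J = -179889 (J = -30893 - 1*(-386)² = -30893 - 1*148996 = -30893 - 148996 = -179889)
257696/J - 1753/(-264637) = 257696/(-179889) - 1753/(-264637) = 257696*(-1/179889) - 1753*(-1/264637) = -257696/179889 + 1753/264637 = -67880550935/47605285293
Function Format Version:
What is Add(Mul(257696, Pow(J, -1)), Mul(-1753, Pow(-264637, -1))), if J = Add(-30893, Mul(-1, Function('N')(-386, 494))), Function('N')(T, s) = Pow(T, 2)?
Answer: Rational(-67880550935, 47605285293) ≈ -1.4259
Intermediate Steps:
J = -179889 (J = Add(-30893, Mul(-1, Pow(-386, 2))) = Add(-30893, Mul(-1, 148996)) = Add(-30893, -148996) = -179889)
Add(Mul(257696, Pow(J, -1)), Mul(-1753, Pow(-264637, -1))) = Add(Mul(257696, Pow(-179889, -1)), Mul(-1753, Pow(-264637, -1))) = Add(Mul(257696, Rational(-1, 179889)), Mul(-1753, Rational(-1, 264637))) = Add(Rational(-257696, 179889), Rational(1753, 264637)) = Rational(-67880550935, 47605285293)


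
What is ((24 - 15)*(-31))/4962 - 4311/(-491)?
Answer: 7084731/812114 ≈ 8.7238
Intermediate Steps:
((24 - 15)*(-31))/4962 - 4311/(-491) = (9*(-31))*(1/4962) - 4311*(-1/491) = -279*1/4962 + 4311/491 = -93/1654 + 4311/491 = 7084731/812114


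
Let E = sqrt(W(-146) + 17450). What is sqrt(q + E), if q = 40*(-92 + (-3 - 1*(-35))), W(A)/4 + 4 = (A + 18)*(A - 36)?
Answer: sqrt(-2400 + sqrt(110618)) ≈ 45.469*I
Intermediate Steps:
W(A) = -16 + 4*(-36 + A)*(18 + A) (W(A) = -16 + 4*((A + 18)*(A - 36)) = -16 + 4*((18 + A)*(-36 + A)) = -16 + 4*((-36 + A)*(18 + A)) = -16 + 4*(-36 + A)*(18 + A))
q = -2400 (q = 40*(-92 + (-3 + 35)) = 40*(-92 + 32) = 40*(-60) = -2400)
E = sqrt(110618) (E = sqrt((-2608 - 72*(-146) + 4*(-146)**2) + 17450) = sqrt((-2608 + 10512 + 4*21316) + 17450) = sqrt((-2608 + 10512 + 85264) + 17450) = sqrt(93168 + 17450) = sqrt(110618) ≈ 332.59)
sqrt(q + E) = sqrt(-2400 + sqrt(110618))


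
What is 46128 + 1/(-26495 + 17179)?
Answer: 429728447/9316 ≈ 46128.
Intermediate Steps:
46128 + 1/(-26495 + 17179) = 46128 + 1/(-9316) = 46128 - 1/9316 = 429728447/9316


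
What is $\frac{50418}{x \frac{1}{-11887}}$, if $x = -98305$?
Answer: $\frac{599318766}{98305} \approx 6096.5$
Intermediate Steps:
$\frac{50418}{x \frac{1}{-11887}} = \frac{50418}{\left(-98305\right) \frac{1}{-11887}} = \frac{50418}{\left(-98305\right) \left(- \frac{1}{11887}\right)} = \frac{50418}{\frac{98305}{11887}} = 50418 \cdot \frac{11887}{98305} = \frac{599318766}{98305}$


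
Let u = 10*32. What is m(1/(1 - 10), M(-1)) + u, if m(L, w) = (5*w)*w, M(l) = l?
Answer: 325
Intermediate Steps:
u = 320
m(L, w) = 5*w**2
m(1/(1 - 10), M(-1)) + u = 5*(-1)**2 + 320 = 5*1 + 320 = 5 + 320 = 325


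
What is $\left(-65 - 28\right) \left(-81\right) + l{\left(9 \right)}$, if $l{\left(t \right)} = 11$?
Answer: $7544$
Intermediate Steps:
$\left(-65 - 28\right) \left(-81\right) + l{\left(9 \right)} = \left(-65 - 28\right) \left(-81\right) + 11 = \left(-93\right) \left(-81\right) + 11 = 7533 + 11 = 7544$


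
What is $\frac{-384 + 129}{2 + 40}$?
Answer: $- \frac{85}{14} \approx -6.0714$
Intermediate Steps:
$\frac{-384 + 129}{2 + 40} = - \frac{255}{42} = \left(-255\right) \frac{1}{42} = - \frac{85}{14}$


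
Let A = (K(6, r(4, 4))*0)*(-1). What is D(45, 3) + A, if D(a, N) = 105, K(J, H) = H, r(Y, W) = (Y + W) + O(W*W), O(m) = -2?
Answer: 105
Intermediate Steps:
r(Y, W) = -2 + W + Y (r(Y, W) = (Y + W) - 2 = (W + Y) - 2 = -2 + W + Y)
A = 0 (A = ((-2 + 4 + 4)*0)*(-1) = (6*0)*(-1) = 0*(-1) = 0)
D(45, 3) + A = 105 + 0 = 105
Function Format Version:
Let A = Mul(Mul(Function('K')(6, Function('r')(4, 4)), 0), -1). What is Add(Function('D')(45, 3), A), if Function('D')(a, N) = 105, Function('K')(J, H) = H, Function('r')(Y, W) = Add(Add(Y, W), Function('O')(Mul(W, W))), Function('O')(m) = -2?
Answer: 105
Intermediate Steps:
Function('r')(Y, W) = Add(-2, W, Y) (Function('r')(Y, W) = Add(Add(Y, W), -2) = Add(Add(W, Y), -2) = Add(-2, W, Y))
A = 0 (A = Mul(Mul(Add(-2, 4, 4), 0), -1) = Mul(Mul(6, 0), -1) = Mul(0, -1) = 0)
Add(Function('D')(45, 3), A) = Add(105, 0) = 105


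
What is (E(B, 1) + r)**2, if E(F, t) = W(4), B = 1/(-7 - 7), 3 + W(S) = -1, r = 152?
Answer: 21904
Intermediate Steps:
W(S) = -4 (W(S) = -3 - 1 = -4)
B = -1/14 (B = 1/(-14) = -1/14 ≈ -0.071429)
E(F, t) = -4
(E(B, 1) + r)**2 = (-4 + 152)**2 = 148**2 = 21904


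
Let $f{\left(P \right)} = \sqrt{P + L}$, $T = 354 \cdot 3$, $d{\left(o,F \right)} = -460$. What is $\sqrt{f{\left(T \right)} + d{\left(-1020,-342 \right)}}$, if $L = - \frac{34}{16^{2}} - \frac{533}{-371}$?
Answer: $\frac{\sqrt{-1013037760 + 371 \sqrt{37466676366}}}{1484} \approx 20.673 i$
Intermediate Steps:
$L = \frac{61917}{47488}$ ($L = - \frac{34}{256} - - \frac{533}{371} = \left(-34\right) \frac{1}{256} + \frac{533}{371} = - \frac{17}{128} + \frac{533}{371} = \frac{61917}{47488} \approx 1.3038$)
$T = 1062$
$f{\left(P \right)} = \sqrt{\frac{61917}{47488} + P}$ ($f{\left(P \right)} = \sqrt{P + \frac{61917}{47488}} = \sqrt{\frac{61917}{47488} + P}$)
$\sqrt{f{\left(T \right)} + d{\left(-1020,-342 \right)}} = \sqrt{\frac{\sqrt{45942414 + 35236096 \cdot 1062}}{5936} - 460} = \sqrt{\frac{\sqrt{45942414 + 37420733952}}{5936} - 460} = \sqrt{\frac{\sqrt{37466676366}}{5936} - 460} = \sqrt{-460 + \frac{\sqrt{37466676366}}{5936}}$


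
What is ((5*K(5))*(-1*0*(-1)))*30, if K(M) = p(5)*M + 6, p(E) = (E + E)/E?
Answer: 0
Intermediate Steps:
p(E) = 2 (p(E) = (2*E)/E = 2)
K(M) = 6 + 2*M (K(M) = 2*M + 6 = 6 + 2*M)
((5*K(5))*(-1*0*(-1)))*30 = ((5*(6 + 2*5))*(-1*0*(-1)))*30 = ((5*(6 + 10))*(0*(-1)))*30 = ((5*16)*0)*30 = (80*0)*30 = 0*30 = 0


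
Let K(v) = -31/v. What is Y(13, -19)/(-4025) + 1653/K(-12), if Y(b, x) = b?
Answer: 79839497/124775 ≈ 639.87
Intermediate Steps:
Y(13, -19)/(-4025) + 1653/K(-12) = 13/(-4025) + 1653/((-31/(-12))) = 13*(-1/4025) + 1653/((-31*(-1/12))) = -13/4025 + 1653/(31/12) = -13/4025 + 1653*(12/31) = -13/4025 + 19836/31 = 79839497/124775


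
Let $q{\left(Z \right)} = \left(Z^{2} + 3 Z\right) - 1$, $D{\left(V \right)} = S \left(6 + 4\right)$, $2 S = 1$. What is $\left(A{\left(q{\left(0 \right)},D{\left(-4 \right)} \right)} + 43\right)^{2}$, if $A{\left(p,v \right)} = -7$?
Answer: $1296$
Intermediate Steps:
$S = \frac{1}{2}$ ($S = \frac{1}{2} \cdot 1 = \frac{1}{2} \approx 0.5$)
$D{\left(V \right)} = 5$ ($D{\left(V \right)} = \frac{6 + 4}{2} = \frac{1}{2} \cdot 10 = 5$)
$q{\left(Z \right)} = -1 + Z^{2} + 3 Z$
$\left(A{\left(q{\left(0 \right)},D{\left(-4 \right)} \right)} + 43\right)^{2} = \left(-7 + 43\right)^{2} = 36^{2} = 1296$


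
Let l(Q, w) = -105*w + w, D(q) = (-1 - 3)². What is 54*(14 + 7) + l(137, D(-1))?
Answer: -530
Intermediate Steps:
D(q) = 16 (D(q) = (-4)² = 16)
l(Q, w) = -104*w
54*(14 + 7) + l(137, D(-1)) = 54*(14 + 7) - 104*16 = 54*21 - 1664 = 1134 - 1664 = -530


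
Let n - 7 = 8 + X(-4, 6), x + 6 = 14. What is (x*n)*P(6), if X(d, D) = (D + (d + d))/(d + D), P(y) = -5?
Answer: -560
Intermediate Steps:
x = 8 (x = -6 + 14 = 8)
X(d, D) = (D + 2*d)/(D + d)
n = 14 (n = 7 + (8 + (6 + 2*(-4))/(6 - 4)) = 7 + (8 + (6 - 8)/2) = 7 + (8 + (½)*(-2)) = 7 + (8 - 1) = 7 + 7 = 14)
(x*n)*P(6) = (8*14)*(-5) = 112*(-5) = -560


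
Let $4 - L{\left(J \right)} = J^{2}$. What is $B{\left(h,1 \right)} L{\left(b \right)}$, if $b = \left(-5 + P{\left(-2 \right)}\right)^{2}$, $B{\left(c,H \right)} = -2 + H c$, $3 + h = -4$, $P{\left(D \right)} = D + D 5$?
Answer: $751653$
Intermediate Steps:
$P{\left(D \right)} = 6 D$ ($P{\left(D \right)} = D + 5 D = 6 D$)
$h = -7$ ($h = -3 - 4 = -7$)
$b = 289$ ($b = \left(-5 + 6 \left(-2\right)\right)^{2} = \left(-5 - 12\right)^{2} = \left(-17\right)^{2} = 289$)
$L{\left(J \right)} = 4 - J^{2}$
$B{\left(h,1 \right)} L{\left(b \right)} = \left(-2 + 1 \left(-7\right)\right) \left(4 - 289^{2}\right) = \left(-2 - 7\right) \left(4 - 83521\right) = - 9 \left(4 - 83521\right) = \left(-9\right) \left(-83517\right) = 751653$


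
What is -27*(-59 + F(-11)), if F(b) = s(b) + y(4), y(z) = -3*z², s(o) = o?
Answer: 3186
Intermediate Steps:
F(b) = -48 + b (F(b) = b - 3*4² = b - 3*16 = b - 48 = -48 + b)
-27*(-59 + F(-11)) = -27*(-59 + (-48 - 11)) = -27*(-59 - 59) = -27*(-118) = 3186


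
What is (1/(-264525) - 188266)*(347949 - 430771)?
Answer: 4124623693703122/264525 ≈ 1.5593e+10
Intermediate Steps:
(1/(-264525) - 188266)*(347949 - 430771) = (-1/264525 - 188266)*(-82822) = -49801063651/264525*(-82822) = 4124623693703122/264525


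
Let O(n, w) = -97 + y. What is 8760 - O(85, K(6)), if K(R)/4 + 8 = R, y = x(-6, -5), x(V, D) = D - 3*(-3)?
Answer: 8853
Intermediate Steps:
x(V, D) = 9 + D (x(V, D) = D + 9 = 9 + D)
y = 4 (y = 9 - 5 = 4)
K(R) = -32 + 4*R
O(n, w) = -93 (O(n, w) = -97 + 4 = -93)
8760 - O(85, K(6)) = 8760 - 1*(-93) = 8760 + 93 = 8853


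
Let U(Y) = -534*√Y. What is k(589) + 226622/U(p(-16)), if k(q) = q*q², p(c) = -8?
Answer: 204336469 + 113311*I*√2/1068 ≈ 2.0434e+8 + 150.04*I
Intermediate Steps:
k(q) = q³
k(589) + 226622/U(p(-16)) = 589³ + 226622/((-1068*I*√2)) = 204336469 + 226622/((-1068*I*√2)) = 204336469 + 226622*(I*√2/2136) = 204336469 + 113311*I*√2/1068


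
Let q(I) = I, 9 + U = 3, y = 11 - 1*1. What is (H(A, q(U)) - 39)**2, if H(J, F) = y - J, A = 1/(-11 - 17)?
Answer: 657721/784 ≈ 838.93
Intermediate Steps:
y = 10 (y = 11 - 1 = 10)
U = -6 (U = -9 + 3 = -6)
A = -1/28 (A = 1/(-28) = -1/28 ≈ -0.035714)
H(J, F) = 10 - J
(H(A, q(U)) - 39)**2 = ((10 - 1*(-1/28)) - 39)**2 = ((10 + 1/28) - 39)**2 = (281/28 - 39)**2 = (-811/28)**2 = 657721/784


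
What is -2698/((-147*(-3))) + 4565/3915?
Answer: -189989/38367 ≈ -4.9519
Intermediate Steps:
-2698/((-147*(-3))) + 4565/3915 = -2698/441 + 4565*(1/3915) = -2698*1/441 + 913/783 = -2698/441 + 913/783 = -189989/38367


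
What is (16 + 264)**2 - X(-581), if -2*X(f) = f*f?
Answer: 494361/2 ≈ 2.4718e+5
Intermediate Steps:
X(f) = -f**2/2 (X(f) = -f*f/2 = -f**2/2)
(16 + 264)**2 - X(-581) = (16 + 264)**2 - (-1)*(-581)**2/2 = 280**2 - (-1)*337561/2 = 78400 - 1*(-337561/2) = 78400 + 337561/2 = 494361/2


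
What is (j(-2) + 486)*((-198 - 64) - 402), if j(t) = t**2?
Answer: -325360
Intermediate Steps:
(j(-2) + 486)*((-198 - 64) - 402) = ((-2)**2 + 486)*((-198 - 64) - 402) = (4 + 486)*(-262 - 402) = 490*(-664) = -325360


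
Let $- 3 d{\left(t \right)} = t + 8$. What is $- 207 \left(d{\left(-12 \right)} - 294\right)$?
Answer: $60582$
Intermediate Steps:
$d{\left(t \right)} = - \frac{8}{3} - \frac{t}{3}$ ($d{\left(t \right)} = - \frac{t + 8}{3} = - \frac{8 + t}{3} = - \frac{8}{3} - \frac{t}{3}$)
$- 207 \left(d{\left(-12 \right)} - 294\right) = - 207 \left(\left(- \frac{8}{3} - -4\right) - 294\right) = - 207 \left(\left(- \frac{8}{3} + 4\right) - 294\right) = - 207 \left(\frac{4}{3} - 294\right) = \left(-207\right) \left(- \frac{878}{3}\right) = 60582$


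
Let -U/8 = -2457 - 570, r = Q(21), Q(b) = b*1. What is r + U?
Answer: 24237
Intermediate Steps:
Q(b) = b
r = 21
U = 24216 (U = -8*(-2457 - 570) = -8*(-3027) = 24216)
r + U = 21 + 24216 = 24237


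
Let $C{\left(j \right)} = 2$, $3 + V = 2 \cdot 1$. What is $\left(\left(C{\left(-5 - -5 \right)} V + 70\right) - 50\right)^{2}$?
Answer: $324$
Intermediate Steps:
$V = -1$ ($V = -3 + 2 \cdot 1 = -3 + 2 = -1$)
$\left(\left(C{\left(-5 - -5 \right)} V + 70\right) - 50\right)^{2} = \left(\left(2 \left(-1\right) + 70\right) - 50\right)^{2} = \left(\left(-2 + 70\right) - 50\right)^{2} = \left(68 - 50\right)^{2} = 18^{2} = 324$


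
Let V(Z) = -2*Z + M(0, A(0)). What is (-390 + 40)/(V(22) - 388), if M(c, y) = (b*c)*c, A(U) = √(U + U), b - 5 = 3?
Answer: 175/216 ≈ 0.81019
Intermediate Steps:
b = 8 (b = 5 + 3 = 8)
A(U) = √2*√U (A(U) = √(2*U) = √2*√U)
M(c, y) = 8*c² (M(c, y) = (8*c)*c = 8*c²)
V(Z) = -2*Z (V(Z) = -2*Z + 8*0² = -2*Z + 8*0 = -2*Z + 0 = -2*Z)
(-390 + 40)/(V(22) - 388) = (-390 + 40)/(-2*22 - 388) = -350/(-44 - 388) = -350/(-432) = -350*(-1/432) = 175/216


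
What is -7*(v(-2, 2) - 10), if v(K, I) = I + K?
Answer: 70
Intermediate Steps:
-7*(v(-2, 2) - 10) = -7*((2 - 2) - 10) = -7*(0 - 10) = -7*(-10) = 70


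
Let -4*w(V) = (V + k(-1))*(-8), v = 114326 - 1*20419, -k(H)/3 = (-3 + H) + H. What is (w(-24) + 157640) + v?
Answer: 251529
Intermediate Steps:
k(H) = 9 - 6*H (k(H) = -3*((-3 + H) + H) = -3*(-3 + 2*H) = 9 - 6*H)
v = 93907 (v = 114326 - 20419 = 93907)
w(V) = 30 + 2*V (w(V) = -(V + (9 - 6*(-1)))*(-8)/4 = -(V + (9 + 6))*(-8)/4 = -(V + 15)*(-8)/4 = -(15 + V)*(-8)/4 = -(-120 - 8*V)/4 = 30 + 2*V)
(w(-24) + 157640) + v = ((30 + 2*(-24)) + 157640) + 93907 = ((30 - 48) + 157640) + 93907 = (-18 + 157640) + 93907 = 157622 + 93907 = 251529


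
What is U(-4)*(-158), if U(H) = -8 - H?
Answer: 632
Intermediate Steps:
U(-4)*(-158) = (-8 - 1*(-4))*(-158) = (-8 + 4)*(-158) = -4*(-158) = 632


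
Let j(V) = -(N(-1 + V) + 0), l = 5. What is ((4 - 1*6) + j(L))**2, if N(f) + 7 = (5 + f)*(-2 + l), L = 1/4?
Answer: 961/16 ≈ 60.063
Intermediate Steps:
L = 1/4 (L = 1*(1/4) = 1/4 ≈ 0.25000)
N(f) = 8 + 3*f (N(f) = -7 + (5 + f)*(-2 + 5) = -7 + (5 + f)*3 = -7 + (15 + 3*f) = 8 + 3*f)
j(V) = -5 - 3*V (j(V) = -((8 + 3*(-1 + V)) + 0) = -((8 + (-3 + 3*V)) + 0) = -((5 + 3*V) + 0) = -(5 + 3*V) = -5 - 3*V)
((4 - 1*6) + j(L))**2 = ((4 - 1*6) + (-5 - 3*1/4))**2 = ((4 - 6) + (-5 - 3/4))**2 = (-2 - 23/4)**2 = (-31/4)**2 = 961/16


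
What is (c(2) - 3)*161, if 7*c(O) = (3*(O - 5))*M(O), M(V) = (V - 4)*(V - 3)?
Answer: -897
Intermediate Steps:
M(V) = (-4 + V)*(-3 + V)
c(O) = (-15 + 3*O)*(12 + O² - 7*O)/7 (c(O) = ((3*(O - 5))*(12 + O² - 7*O))/7 = ((3*(-5 + O))*(12 + O² - 7*O))/7 = ((-15 + 3*O)*(12 + O² - 7*O))/7 = (-15 + 3*O)*(12 + O² - 7*O)/7)
(c(2) - 3)*161 = (3*(-5 + 2)*(12 + 2² - 7*2)/7 - 3)*161 = ((3/7)*(-3)*(12 + 4 - 14) - 3)*161 = ((3/7)*(-3)*2 - 3)*161 = (-18/7 - 3)*161 = -39/7*161 = -897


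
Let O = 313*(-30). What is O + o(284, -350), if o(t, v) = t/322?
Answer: -1511648/161 ≈ -9389.1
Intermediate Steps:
o(t, v) = t/322 (o(t, v) = t*(1/322) = t/322)
O = -9390
O + o(284, -350) = -9390 + (1/322)*284 = -9390 + 142/161 = -1511648/161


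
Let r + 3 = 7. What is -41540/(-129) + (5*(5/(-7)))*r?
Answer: 277880/903 ≈ 307.73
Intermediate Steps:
r = 4 (r = -3 + 7 = 4)
-41540/(-129) + (5*(5/(-7)))*r = -41540/(-129) + (5*(5/(-7)))*4 = -41540*(-1)/129 + (5*(5*(-⅐)))*4 = -134*(-310/129) + (5*(-5/7))*4 = 41540/129 - 25/7*4 = 41540/129 - 100/7 = 277880/903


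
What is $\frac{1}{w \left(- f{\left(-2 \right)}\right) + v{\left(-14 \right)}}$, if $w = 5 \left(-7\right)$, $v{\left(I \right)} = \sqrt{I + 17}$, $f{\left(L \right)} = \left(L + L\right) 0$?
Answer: $\frac{\sqrt{3}}{3} \approx 0.57735$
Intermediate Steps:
$f{\left(L \right)} = 0$ ($f{\left(L \right)} = 2 L 0 = 0$)
$v{\left(I \right)} = \sqrt{17 + I}$
$w = -35$
$\frac{1}{w \left(- f{\left(-2 \right)}\right) + v{\left(-14 \right)}} = \frac{1}{- 35 \left(\left(-1\right) 0\right) + \sqrt{17 - 14}} = \frac{1}{\left(-35\right) 0 + \sqrt{3}} = \frac{1}{0 + \sqrt{3}} = \frac{1}{\sqrt{3}} = \frac{\sqrt{3}}{3}$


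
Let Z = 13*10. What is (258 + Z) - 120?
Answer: 268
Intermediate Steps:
Z = 130
(258 + Z) - 120 = (258 + 130) - 120 = 388 - 120 = 268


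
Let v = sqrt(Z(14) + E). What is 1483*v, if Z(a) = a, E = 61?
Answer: 7415*sqrt(3) ≈ 12843.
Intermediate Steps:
v = 5*sqrt(3) (v = sqrt(14 + 61) = sqrt(75) = 5*sqrt(3) ≈ 8.6602)
1483*v = 1483*(5*sqrt(3)) = 7415*sqrt(3)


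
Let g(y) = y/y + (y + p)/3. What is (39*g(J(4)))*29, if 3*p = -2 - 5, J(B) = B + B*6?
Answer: 32422/3 ≈ 10807.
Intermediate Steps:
J(B) = 7*B (J(B) = B + 6*B = 7*B)
p = -7/3 (p = (-2 - 5)/3 = (⅓)*(-7) = -7/3 ≈ -2.3333)
g(y) = 2/9 + y/3 (g(y) = y/y + (y - 7/3)/3 = 1 + (-7/3 + y)*(⅓) = 1 + (-7/9 + y/3) = 2/9 + y/3)
(39*g(J(4)))*29 = (39*(2/9 + (7*4)/3))*29 = (39*(2/9 + (⅓)*28))*29 = (39*(2/9 + 28/3))*29 = (39*(86/9))*29 = (1118/3)*29 = 32422/3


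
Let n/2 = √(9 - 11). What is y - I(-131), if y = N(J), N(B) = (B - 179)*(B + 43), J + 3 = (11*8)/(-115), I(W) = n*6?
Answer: -94833216/13225 - 12*I*√2 ≈ -7170.8 - 16.971*I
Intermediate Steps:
n = 2*I*√2 (n = 2*√(9 - 11) = 2*√(-2) = 2*(I*√2) = 2*I*√2 ≈ 2.8284*I)
I(W) = 12*I*√2 (I(W) = (2*I*√2)*6 = 12*I*√2)
J = -433/115 (J = -3 + (11*8)/(-115) = -3 + 88*(-1/115) = -3 - 88/115 = -433/115 ≈ -3.7652)
N(B) = (-179 + B)*(43 + B)
y = -94833216/13225 (y = -7697 + (-433/115)² - 136*(-433/115) = -7697 + 187489/13225 + 58888/115 = -94833216/13225 ≈ -7170.8)
y - I(-131) = -94833216/13225 - 12*I*√2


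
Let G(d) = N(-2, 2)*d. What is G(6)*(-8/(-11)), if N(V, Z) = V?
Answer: -96/11 ≈ -8.7273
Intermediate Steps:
G(d) = -2*d
G(6)*(-8/(-11)) = (-2*6)*(-8/(-11)) = -(-24)*4*(-1/11) = -(-24)*(-4)/11 = -12*8/11 = -96/11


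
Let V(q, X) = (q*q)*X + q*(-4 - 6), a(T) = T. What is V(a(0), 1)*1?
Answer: 0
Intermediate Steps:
V(q, X) = -10*q + X*q² (V(q, X) = q²*X + q*(-10) = X*q² - 10*q = -10*q + X*q²)
V(a(0), 1)*1 = (0*(-10 + 1*0))*1 = (0*(-10 + 0))*1 = (0*(-10))*1 = 0*1 = 0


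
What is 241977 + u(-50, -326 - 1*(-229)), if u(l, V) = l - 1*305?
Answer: 241622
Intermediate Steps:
u(l, V) = -305 + l (u(l, V) = l - 305 = -305 + l)
241977 + u(-50, -326 - 1*(-229)) = 241977 + (-305 - 50) = 241977 - 355 = 241622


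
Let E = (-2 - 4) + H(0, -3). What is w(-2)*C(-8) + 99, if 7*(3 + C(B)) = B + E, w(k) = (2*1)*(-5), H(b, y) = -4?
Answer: 1083/7 ≈ 154.71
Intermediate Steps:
w(k) = -10 (w(k) = 2*(-5) = -10)
E = -10 (E = (-2 - 4) - 4 = -6 - 4 = -10)
C(B) = -31/7 + B/7 (C(B) = -3 + (B - 10)/7 = -3 + (-10 + B)/7 = -3 + (-10/7 + B/7) = -31/7 + B/7)
w(-2)*C(-8) + 99 = -10*(-31/7 + (⅐)*(-8)) + 99 = -10*(-31/7 - 8/7) + 99 = -10*(-39/7) + 99 = 390/7 + 99 = 1083/7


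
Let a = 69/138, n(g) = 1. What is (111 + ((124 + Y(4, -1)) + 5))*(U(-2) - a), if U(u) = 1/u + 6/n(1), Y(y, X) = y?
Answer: 1220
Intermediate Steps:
U(u) = 6 + 1/u (U(u) = 1/u + 6/1 = 1/u + 6*1 = 1/u + 6 = 6 + 1/u)
a = 1/2 (a = 69*(1/138) = 1/2 ≈ 0.50000)
(111 + ((124 + Y(4, -1)) + 5))*(U(-2) - a) = (111 + ((124 + 4) + 5))*((6 + 1/(-2)) - 1*1/2) = (111 + (128 + 5))*((6 - 1/2) - 1/2) = (111 + 133)*(11/2 - 1/2) = 244*5 = 1220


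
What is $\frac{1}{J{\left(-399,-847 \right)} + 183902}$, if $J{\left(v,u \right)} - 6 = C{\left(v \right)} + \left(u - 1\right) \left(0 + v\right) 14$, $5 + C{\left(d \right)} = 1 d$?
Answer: $\frac{1}{4920432} \approx 2.0323 \cdot 10^{-7}$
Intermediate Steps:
$C{\left(d \right)} = -5 + d$ ($C{\left(d \right)} = -5 + 1 d = -5 + d$)
$J{\left(v,u \right)} = 1 + v + 14 v \left(-1 + u\right)$ ($J{\left(v,u \right)} = 6 + \left(\left(-5 + v\right) + \left(u - 1\right) \left(0 + v\right) 14\right) = 6 + \left(\left(-5 + v\right) + \left(-1 + u\right) v 14\right) = 6 + \left(\left(-5 + v\right) + v \left(-1 + u\right) 14\right) = 6 + \left(\left(-5 + v\right) + 14 v \left(-1 + u\right)\right) = 6 + \left(-5 + v + 14 v \left(-1 + u\right)\right) = 1 + v + 14 v \left(-1 + u\right)$)
$\frac{1}{J{\left(-399,-847 \right)} + 183902} = \frac{1}{\left(1 - -5187 + 14 \left(-847\right) \left(-399\right)\right) + 183902} = \frac{1}{\left(1 + 5187 + 4731342\right) + 183902} = \frac{1}{4736530 + 183902} = \frac{1}{4920432}$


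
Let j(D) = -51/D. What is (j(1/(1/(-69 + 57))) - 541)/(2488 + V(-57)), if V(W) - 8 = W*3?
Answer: -2147/9300 ≈ -0.23086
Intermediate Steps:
V(W) = 8 + 3*W (V(W) = 8 + W*3 = 8 + 3*W)
(j(1/(1/(-69 + 57))) - 541)/(2488 + V(-57)) = (-51/(-69 + 57) - 541)/(2488 + (8 + 3*(-57))) = (-51/(-12) - 541)/(2488 + (8 - 171)) = (-51/(1/(-1/12)) - 541)/(2488 - 163) = (-51/(-12) - 541)/2325 = (-51*(-1/12) - 541)*(1/2325) = (17/4 - 541)*(1/2325) = -2147/4*1/2325 = -2147/9300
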